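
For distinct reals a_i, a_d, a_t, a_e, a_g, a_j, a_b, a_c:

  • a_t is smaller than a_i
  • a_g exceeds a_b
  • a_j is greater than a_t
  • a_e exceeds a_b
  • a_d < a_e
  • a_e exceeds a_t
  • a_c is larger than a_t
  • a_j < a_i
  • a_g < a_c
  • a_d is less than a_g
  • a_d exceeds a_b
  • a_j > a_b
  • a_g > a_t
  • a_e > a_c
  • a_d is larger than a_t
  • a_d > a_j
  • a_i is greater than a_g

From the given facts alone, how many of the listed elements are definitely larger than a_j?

5

The elements the relations force above a_j are a_d, a_g, a_i, a_c, a_e — no chain reaches any other.
That is 5.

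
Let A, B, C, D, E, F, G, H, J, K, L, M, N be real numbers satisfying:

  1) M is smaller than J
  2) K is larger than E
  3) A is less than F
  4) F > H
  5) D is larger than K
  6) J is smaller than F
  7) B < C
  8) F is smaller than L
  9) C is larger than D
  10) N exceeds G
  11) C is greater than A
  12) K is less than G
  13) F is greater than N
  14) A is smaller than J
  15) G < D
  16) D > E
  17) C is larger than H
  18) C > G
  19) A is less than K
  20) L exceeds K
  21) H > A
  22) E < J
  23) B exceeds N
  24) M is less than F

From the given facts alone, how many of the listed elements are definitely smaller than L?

The elements the relations force below L are M, E, A, J, K, G, H, N, F — no chain reaches any other.
That is 9.

9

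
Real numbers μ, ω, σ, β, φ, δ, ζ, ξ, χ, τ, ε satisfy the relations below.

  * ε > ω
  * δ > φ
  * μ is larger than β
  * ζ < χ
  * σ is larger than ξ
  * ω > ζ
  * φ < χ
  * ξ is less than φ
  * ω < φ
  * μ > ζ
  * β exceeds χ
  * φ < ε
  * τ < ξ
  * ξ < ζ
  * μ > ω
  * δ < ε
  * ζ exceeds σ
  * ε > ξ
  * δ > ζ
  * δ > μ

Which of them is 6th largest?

Chaining the given pairs: τ < ξ < σ < ζ < ω < φ < χ < β < μ < δ < ε.
The 6th largest is φ.

φ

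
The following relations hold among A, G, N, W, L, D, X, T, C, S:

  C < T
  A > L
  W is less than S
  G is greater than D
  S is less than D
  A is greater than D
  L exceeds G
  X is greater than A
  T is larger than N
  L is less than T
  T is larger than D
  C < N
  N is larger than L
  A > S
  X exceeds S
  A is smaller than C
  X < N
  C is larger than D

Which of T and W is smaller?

W < S < D < G < L < A < X < N < T, by transitivity through S, D, G, L, A, X, N.
So W < T; W is the smaller of the two.

W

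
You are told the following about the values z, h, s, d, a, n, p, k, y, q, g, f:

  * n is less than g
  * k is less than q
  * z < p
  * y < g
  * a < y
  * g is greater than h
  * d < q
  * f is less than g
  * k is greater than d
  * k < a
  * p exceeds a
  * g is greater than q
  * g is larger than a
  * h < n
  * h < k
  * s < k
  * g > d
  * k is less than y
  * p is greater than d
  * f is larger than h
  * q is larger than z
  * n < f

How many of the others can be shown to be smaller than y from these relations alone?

Directly below y: k, a.
One step further: h, s, d (5 so far).
Nothing else is reachable below y; 5 in all.

5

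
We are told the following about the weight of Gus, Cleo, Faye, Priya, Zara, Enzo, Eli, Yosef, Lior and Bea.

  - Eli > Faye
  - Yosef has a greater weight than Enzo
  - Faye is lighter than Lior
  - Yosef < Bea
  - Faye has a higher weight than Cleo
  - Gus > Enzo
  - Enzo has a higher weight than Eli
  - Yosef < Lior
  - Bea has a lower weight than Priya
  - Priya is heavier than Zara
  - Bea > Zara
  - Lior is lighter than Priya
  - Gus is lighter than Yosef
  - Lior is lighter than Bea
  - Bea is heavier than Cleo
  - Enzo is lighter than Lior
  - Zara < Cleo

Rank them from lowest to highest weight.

Zara < Cleo < Faye < Eli < Enzo < Gus < Yosef < Lior < Bea < Priya

Nothing is placed below Zara, so it is least; from there Zara < Cleo; Cleo < Faye; Faye < Eli; Eli < Enzo; Enzo < Gus; Gus < Yosef; Yosef < Lior; Lior < Bea; Bea < Priya, each given directly.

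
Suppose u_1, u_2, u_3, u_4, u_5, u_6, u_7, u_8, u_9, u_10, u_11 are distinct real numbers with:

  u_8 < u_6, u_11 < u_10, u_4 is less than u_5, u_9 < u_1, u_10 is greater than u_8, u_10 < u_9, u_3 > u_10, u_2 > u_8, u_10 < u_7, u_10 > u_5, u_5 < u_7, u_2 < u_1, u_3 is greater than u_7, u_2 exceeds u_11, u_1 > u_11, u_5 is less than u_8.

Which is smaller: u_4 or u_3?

u_4

The relevant relations are u_4 < u_5; u_5 < u_8; u_8 < u_10; u_10 < u_7; u_7 < u_3.
Together: u_4 < u_5 < u_8 < u_10 < u_7 < u_3.
So u_4 < u_3; u_4 is the smaller of the two.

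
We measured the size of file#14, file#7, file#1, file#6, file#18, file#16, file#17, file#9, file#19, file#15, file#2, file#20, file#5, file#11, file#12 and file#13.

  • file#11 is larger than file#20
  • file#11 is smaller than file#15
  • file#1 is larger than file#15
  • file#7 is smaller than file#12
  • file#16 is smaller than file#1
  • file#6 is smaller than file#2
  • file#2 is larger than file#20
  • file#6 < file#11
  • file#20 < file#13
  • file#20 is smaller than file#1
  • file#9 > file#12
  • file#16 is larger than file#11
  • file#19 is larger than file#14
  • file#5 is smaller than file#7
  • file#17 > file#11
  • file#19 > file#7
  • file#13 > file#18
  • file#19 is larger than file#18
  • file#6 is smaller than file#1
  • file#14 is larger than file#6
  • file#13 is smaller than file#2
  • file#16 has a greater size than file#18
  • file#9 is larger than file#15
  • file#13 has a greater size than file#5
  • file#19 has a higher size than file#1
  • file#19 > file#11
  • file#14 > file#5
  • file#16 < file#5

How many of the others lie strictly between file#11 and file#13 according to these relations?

The relations place file#11 below file#13. An element lies strictly between them when it is forced above file#11 and also forced below file#13.
Above file#11: {file#16, file#5, file#7, file#15, file#12, file#1, file#14, file#19, file#2, file#17, file#9}. Below file#13: {file#18, file#6, file#20, file#16, file#5}.
Intersection: {file#16, file#5} — 2.

2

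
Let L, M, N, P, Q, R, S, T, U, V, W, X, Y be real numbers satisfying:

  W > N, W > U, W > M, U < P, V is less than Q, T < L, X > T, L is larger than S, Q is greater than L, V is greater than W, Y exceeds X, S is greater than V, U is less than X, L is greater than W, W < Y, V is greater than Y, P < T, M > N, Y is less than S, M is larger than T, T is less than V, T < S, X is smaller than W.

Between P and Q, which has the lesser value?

P < T and T < M give P < M.
With M < W: P < T < M < W.
Then W < Y extends the chain to Y.
With Y < V: P < T < M < W < Y < V.
Then V < S extends the chain to S.
With S < L: P < T < M < W < Y < V < S < L.
Then L < Q extends the chain to Q.
So P < Q; P is the smaller of the two.

P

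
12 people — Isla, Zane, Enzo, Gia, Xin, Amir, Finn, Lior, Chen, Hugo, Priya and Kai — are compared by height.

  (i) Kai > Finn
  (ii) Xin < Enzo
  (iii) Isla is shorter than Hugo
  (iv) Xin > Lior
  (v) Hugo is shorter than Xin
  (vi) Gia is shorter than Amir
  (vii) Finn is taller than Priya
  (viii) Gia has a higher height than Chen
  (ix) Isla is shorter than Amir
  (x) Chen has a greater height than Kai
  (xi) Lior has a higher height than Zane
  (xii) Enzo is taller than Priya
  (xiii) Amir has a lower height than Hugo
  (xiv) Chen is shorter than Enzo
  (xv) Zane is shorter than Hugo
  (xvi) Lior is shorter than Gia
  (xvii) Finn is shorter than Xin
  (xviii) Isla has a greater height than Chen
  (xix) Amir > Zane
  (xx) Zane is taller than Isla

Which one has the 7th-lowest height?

Lior

The consecutive relations fix a unique order: Priya < Finn < Kai < Chen < Isla < Zane < Lior < Gia < Amir < Hugo < Xin < Enzo.
The 7th smallest is Lior.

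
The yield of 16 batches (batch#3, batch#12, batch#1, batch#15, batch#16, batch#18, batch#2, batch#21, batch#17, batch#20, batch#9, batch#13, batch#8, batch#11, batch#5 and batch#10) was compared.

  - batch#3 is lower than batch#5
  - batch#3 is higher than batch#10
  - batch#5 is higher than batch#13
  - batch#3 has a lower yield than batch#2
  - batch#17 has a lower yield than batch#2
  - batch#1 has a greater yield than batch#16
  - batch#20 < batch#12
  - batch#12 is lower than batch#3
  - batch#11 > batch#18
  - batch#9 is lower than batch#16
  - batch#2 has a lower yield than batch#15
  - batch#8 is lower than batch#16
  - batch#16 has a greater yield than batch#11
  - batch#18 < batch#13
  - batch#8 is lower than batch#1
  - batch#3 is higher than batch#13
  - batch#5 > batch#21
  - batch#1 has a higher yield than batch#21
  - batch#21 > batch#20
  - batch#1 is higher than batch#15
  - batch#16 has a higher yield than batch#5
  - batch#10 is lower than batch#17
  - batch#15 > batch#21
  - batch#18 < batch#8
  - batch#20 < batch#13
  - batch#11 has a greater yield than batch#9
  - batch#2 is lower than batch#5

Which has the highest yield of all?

Chaining downward from batch#1: directly below it, batch#8, batch#21, batch#15, batch#16; then batch#20, batch#18, batch#9, batch#2, batch#11, batch#5; then batch#17, batch#13, batch#3; then batch#10, batch#12.
That covers every other element, and nothing is given above batch#1, so batch#1 is the highest yield.

batch#1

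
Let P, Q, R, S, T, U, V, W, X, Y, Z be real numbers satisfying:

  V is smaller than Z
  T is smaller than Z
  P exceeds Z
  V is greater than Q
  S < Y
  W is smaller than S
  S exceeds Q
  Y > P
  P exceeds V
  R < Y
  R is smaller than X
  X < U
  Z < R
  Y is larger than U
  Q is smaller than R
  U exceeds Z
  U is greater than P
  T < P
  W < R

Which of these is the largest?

Y

T is not greatest since T < Z; Q is not greatest since Q < V; V is not greatest since V < Z; Z is not greatest since Z < U; W is not greatest since W < R; R is not greatest since R < X; P is not greatest since P < Y; X is not greatest since X < U; S is not greatest since S < Y; U is not greatest since U < Y.
Only Y has nothing above it, so Y is the largest.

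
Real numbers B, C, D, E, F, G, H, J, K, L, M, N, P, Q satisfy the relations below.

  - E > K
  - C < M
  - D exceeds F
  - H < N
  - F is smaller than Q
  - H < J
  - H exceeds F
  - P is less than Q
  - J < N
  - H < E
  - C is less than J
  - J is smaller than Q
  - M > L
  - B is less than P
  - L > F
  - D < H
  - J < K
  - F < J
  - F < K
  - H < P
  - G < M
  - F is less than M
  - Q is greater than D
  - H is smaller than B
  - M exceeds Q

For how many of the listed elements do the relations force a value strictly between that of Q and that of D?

The relations place D below Q. An element lies strictly between them when it is forced above D and also forced below Q.
Above D: {H, J, B, K, P, M, E, N}. Below Q: {C, F, H, J, B, P}.
Intersection: {H, J, B, P} — 4.

4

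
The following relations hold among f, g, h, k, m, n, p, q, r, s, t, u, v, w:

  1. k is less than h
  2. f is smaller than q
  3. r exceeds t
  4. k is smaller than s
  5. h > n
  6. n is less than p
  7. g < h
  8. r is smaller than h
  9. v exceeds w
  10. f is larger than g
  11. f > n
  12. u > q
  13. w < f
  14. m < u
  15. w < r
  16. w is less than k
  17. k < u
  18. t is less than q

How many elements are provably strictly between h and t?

1

The relations place t below h. An element lies strictly between them when it is forced above t and also forced below h.
Above t: {r, q, u}. Below h: {w, n, g, k, r}.
Intersection: {r} — 1.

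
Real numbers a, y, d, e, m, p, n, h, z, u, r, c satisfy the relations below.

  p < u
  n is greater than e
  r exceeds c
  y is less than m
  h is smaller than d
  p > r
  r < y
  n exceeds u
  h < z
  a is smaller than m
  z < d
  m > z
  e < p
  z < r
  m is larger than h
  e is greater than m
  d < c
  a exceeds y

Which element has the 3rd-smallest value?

d

The consecutive relations fix a unique order: h < z < d < c < r < y < a < m < e < p < u < n.
Counting 3 from the smallest end gives d.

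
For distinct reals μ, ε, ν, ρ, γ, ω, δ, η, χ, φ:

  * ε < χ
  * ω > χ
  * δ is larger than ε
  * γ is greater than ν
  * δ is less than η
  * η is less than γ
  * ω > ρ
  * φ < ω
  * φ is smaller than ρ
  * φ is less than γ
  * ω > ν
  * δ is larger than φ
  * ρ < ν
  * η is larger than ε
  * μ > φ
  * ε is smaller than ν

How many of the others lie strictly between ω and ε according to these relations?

2

Chaining upward from ε reaches: δ, η, ν, χ, γ.
Chaining downward from ω reaches: φ, ρ, ν, χ.
Strictly between ε and ω are those in both lists: ν, χ — 2 elements.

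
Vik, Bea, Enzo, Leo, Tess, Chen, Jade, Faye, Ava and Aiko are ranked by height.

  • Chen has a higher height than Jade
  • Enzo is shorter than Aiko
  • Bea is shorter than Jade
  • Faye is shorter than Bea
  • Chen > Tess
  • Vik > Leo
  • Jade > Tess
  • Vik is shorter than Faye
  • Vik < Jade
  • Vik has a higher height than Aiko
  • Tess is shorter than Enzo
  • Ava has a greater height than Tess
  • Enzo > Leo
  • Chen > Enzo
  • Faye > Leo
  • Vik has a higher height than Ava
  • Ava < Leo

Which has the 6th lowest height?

The consecutive relations fix a unique order: Tess < Ava < Leo < Enzo < Aiko < Vik < Faye < Bea < Jade < Chen.
The 6th smallest is Vik.

Vik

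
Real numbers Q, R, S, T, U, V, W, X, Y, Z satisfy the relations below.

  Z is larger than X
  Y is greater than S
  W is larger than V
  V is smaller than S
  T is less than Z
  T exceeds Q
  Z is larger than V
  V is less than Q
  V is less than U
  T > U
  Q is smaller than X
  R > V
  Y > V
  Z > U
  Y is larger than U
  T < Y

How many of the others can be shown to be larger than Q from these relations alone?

Directly above Q: T, X.
One step further: Y, Z (4 so far).
Nothing else is reachable above Q; 4 in all.

4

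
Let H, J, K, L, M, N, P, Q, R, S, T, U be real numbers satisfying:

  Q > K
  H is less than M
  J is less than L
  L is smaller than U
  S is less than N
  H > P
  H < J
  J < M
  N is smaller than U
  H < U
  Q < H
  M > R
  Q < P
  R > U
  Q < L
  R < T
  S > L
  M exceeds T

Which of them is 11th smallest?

The consecutive relations fix a unique order: K < Q < P < H < J < L < S < N < U < R < T < M.
The 11th smallest is T.

T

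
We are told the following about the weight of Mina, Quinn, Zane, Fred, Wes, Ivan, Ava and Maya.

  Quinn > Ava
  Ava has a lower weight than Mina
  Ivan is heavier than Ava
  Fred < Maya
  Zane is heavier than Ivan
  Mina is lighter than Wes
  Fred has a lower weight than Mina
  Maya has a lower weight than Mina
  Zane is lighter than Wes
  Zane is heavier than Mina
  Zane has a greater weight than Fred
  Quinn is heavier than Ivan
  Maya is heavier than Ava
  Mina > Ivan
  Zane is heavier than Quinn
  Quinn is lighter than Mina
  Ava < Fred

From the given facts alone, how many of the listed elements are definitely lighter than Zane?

From Zane the given relations immediately reach Fred, Ivan, Quinn, Mina.
From those, Ava, Maya — 6 in total.
Nothing else is reachable below Zane; 6 in all.

6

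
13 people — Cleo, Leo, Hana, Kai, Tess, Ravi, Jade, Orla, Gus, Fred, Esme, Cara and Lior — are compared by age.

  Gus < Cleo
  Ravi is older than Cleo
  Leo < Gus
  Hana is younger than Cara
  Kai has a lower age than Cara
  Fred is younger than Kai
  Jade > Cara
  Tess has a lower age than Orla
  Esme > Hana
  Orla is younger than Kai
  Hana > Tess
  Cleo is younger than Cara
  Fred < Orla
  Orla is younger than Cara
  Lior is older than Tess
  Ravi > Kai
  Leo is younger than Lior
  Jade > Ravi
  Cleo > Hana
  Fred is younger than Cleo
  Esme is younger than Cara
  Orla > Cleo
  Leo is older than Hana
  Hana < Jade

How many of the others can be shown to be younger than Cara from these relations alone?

9

The elements the relations force below Cara are Tess, Fred, Hana, Leo, Esme, Gus, Cleo, Orla, Kai — no chain reaches any other.
That is 9.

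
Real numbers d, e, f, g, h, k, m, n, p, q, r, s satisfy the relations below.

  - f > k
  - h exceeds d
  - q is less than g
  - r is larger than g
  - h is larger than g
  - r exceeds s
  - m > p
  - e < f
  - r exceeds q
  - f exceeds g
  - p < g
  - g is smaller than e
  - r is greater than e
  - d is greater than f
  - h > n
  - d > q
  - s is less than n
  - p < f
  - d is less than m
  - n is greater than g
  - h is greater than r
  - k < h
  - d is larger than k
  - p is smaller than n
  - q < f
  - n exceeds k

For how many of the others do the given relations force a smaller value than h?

Directly below h: g, k, n, d, r.
One step further: p, q, s, e, f (10 so far).
No other element is forced below h by the given relations, so the count is 10.

10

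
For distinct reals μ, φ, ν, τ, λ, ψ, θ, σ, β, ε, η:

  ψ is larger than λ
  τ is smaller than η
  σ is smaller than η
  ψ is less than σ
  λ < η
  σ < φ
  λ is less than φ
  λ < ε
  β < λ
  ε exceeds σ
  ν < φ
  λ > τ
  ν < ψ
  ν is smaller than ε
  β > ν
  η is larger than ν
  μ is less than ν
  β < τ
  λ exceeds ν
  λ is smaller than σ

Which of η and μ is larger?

μ < ν and ν < β give μ < β.
Then β < τ extends the chain to τ.
Then τ < λ extends the chain to λ.
With λ < ψ: μ < ν < β < τ < λ < ψ.
With ψ < σ: μ < ν < β < τ < λ < ψ < σ.
Then σ < η extends the chain to η.
So μ < η; η is the larger of the two.

η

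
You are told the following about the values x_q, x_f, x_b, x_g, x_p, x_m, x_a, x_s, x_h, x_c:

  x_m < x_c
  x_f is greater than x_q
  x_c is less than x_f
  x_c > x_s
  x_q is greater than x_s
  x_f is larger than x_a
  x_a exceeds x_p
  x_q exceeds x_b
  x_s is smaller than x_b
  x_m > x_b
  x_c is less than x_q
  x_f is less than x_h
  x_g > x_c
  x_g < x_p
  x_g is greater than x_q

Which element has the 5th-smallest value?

x_q

The consecutive relations fix a unique order: x_s < x_b < x_m < x_c < x_q < x_g < x_p < x_a < x_f < x_h.
Counting 5 from the smallest end gives x_q.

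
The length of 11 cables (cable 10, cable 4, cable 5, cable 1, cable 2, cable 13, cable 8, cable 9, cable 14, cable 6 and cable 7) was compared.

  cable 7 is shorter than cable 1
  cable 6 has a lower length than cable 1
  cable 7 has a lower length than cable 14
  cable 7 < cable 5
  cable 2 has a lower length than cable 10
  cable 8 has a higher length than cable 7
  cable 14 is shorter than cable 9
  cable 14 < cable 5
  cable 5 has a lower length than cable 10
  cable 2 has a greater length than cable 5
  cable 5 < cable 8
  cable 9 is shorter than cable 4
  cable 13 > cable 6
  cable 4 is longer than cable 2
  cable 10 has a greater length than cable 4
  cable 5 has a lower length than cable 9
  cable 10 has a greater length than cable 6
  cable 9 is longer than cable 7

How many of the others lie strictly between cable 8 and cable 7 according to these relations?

The relations place cable 7 below cable 8. An element lies strictly between them when it is forced above cable 7 and also forced below cable 8.
Above cable 7: {cable 14, cable 5, cable 1, cable 9, cable 2, cable 4, cable 10}. Below cable 8: {cable 14, cable 5}.
Intersection: {cable 14, cable 5} — 2.

2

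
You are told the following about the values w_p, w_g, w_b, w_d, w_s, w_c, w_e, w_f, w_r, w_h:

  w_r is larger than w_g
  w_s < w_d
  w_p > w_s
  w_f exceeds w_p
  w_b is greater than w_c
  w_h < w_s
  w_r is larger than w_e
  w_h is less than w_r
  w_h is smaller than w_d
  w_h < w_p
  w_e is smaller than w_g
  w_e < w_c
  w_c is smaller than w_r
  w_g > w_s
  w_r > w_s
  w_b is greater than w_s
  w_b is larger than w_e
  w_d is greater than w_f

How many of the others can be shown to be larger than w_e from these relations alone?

4

From w_e the given relations immediately reach w_g, w_c, w_r, w_b.
No other element is forced above w_e by the given relations, so the count is 4.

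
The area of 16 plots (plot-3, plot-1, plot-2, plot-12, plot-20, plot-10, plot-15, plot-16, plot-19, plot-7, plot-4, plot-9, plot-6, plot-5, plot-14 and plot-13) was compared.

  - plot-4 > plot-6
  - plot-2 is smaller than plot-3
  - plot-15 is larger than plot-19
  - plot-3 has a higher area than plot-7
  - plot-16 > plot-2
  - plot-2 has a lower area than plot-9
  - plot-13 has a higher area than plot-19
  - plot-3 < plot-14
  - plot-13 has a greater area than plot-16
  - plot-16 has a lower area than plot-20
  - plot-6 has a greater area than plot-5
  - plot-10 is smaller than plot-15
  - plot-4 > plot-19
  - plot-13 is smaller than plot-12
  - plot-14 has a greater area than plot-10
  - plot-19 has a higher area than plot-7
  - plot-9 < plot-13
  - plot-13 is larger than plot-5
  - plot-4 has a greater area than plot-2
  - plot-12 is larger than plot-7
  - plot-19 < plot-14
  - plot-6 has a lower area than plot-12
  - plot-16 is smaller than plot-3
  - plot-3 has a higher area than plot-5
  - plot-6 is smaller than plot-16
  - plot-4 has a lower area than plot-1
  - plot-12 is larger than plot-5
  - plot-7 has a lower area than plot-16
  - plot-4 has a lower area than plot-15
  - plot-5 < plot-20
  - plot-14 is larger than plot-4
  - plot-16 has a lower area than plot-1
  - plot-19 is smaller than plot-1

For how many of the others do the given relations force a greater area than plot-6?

The elements the relations force above plot-6 are plot-16, plot-3, plot-4, plot-14, plot-1, plot-13, plot-12, plot-15, plot-20 — no chain reaches any other.
That is 9.

9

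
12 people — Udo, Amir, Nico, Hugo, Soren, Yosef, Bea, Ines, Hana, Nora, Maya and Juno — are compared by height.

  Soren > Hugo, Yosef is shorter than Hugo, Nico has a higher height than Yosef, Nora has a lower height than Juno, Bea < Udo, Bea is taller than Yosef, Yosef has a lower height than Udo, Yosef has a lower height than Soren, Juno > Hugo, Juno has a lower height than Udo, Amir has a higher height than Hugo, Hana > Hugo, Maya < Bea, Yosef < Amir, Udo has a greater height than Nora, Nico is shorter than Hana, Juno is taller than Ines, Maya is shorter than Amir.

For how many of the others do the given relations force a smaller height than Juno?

From Juno the given relations immediately reach Nora, Ines, Hugo.
From those, Yosef — 4 in total.
Nothing else is reachable below Juno; 4 in all.

4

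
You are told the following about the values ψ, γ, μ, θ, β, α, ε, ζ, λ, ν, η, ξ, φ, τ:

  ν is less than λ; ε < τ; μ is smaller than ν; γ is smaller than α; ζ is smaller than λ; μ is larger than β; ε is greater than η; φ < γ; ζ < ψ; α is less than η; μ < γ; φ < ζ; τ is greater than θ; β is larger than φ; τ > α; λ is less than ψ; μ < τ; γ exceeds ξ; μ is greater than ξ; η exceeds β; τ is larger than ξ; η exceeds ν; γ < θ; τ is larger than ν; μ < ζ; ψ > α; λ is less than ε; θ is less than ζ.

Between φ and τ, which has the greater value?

τ

φ < β and β < μ give φ < μ.
Then μ < γ extends the chain to γ.
With γ < θ: φ < β < μ < γ < θ.
Then θ < ζ extends the chain to ζ.
With ζ < λ: φ < β < μ < γ < θ < ζ < λ.
With λ < ε: φ < β < μ < γ < θ < ζ < λ < ε.
With ε < τ: φ < β < μ < γ < θ < ζ < λ < ε < τ.
So φ < τ; τ is the larger of the two.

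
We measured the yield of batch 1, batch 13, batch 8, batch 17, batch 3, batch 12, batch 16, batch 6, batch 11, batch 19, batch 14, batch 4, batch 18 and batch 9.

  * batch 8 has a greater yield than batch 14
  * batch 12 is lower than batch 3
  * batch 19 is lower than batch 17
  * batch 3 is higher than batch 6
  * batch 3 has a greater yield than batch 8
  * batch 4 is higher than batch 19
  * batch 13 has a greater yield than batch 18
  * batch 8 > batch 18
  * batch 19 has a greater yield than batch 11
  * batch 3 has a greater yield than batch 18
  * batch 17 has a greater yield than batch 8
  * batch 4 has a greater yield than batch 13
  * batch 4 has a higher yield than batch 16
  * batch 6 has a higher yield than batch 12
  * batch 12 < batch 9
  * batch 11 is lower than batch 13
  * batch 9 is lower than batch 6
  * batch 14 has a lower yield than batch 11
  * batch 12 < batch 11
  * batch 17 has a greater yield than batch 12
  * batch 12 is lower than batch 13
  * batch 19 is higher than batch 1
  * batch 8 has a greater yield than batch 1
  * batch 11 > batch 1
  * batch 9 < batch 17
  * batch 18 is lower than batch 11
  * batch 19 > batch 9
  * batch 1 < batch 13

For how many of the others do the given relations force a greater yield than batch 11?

4

From batch 11 the given relations immediately reach batch 19, batch 13.
From those, batch 17, batch 4 — 4 in total.
Nothing else is reachable above batch 11; 4 in all.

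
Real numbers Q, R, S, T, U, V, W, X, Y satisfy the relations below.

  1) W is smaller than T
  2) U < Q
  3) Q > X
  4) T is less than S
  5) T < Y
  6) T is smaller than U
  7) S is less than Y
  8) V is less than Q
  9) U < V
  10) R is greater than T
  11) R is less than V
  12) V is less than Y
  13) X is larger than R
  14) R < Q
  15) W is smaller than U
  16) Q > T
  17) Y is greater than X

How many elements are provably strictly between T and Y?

Chaining upward from T reaches: R, X, U, V, S, Q.
Chaining downward from Y reaches: W, R, X, U, V, S.
Strictly between T and Y are those in both lists: R, X, U, V, S — 5 elements.

5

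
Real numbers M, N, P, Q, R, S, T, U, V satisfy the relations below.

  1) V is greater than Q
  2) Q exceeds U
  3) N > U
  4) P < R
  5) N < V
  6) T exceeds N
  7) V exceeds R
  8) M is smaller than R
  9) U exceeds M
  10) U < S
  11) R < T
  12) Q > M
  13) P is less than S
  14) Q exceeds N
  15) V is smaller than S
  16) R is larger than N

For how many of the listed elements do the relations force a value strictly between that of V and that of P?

1

The relations place P below V. An element lies strictly between them when it is forced above P and also forced below V.
Above P: {R, T, S}. Below V: {M, U, N, R, Q}.
Intersection: {R} — 1.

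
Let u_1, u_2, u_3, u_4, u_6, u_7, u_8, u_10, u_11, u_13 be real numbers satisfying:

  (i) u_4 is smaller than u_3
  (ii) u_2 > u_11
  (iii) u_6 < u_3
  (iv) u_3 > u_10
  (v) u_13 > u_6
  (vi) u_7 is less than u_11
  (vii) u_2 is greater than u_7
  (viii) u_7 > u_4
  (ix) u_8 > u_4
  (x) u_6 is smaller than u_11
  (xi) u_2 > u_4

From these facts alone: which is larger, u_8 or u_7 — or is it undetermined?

undetermined

Following every chain through u_8: below u_8 we get u_4.
u_7 is not reached, and no chain runs the other way from u_7 to u_8.
So the given relations leave the order of u_8 and u_7 undetermined.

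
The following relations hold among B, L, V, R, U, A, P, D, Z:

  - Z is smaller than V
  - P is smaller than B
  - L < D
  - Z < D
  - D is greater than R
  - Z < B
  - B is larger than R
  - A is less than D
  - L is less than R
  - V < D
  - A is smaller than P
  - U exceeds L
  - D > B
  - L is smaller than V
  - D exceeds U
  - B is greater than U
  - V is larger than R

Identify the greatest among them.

L is not greatest since L < R; R is not greatest since R < V; Z is not greatest since Z < B; U is not greatest since U < D; A is not greatest since A < P; V is not greatest since V < D; P is not greatest since P < B; B is not greatest since B < D.
Only D has nothing above it, so D is the greatest.

D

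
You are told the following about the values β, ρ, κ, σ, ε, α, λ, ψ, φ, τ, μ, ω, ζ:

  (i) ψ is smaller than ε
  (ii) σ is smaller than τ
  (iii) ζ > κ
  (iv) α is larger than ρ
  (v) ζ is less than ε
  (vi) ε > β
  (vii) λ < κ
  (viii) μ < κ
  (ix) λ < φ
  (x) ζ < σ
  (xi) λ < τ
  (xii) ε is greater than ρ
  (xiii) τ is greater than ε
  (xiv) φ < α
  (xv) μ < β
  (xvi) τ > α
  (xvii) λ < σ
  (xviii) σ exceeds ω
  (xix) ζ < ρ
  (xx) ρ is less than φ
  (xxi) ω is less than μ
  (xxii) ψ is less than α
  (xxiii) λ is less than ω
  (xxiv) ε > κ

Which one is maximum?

λ is not greatest since λ < κ; ω is not greatest since ω < μ; ψ is not greatest since ψ < α; μ is not greatest since μ < β; β is not greatest since β < ε; κ is not greatest since κ < ζ; ζ is not greatest since ζ < σ; ρ is not greatest since ρ < α; φ is not greatest since φ < α; ε is not greatest since ε < τ; α is not greatest since α < τ; σ is not greatest since σ < τ.
Only τ has nothing above it, so τ is the maximum.

τ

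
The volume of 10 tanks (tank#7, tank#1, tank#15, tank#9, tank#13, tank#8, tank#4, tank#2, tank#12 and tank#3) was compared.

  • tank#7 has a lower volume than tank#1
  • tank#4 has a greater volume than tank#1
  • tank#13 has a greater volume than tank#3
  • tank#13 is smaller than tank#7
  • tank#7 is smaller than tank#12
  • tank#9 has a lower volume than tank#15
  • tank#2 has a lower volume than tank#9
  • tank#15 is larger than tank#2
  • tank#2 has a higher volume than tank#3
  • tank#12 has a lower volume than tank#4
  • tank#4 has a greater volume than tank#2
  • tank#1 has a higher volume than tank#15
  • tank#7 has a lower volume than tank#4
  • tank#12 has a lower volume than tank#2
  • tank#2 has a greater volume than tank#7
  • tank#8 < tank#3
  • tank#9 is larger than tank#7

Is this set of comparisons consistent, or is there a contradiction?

consistent

The single ordering tank#8 < tank#3 < tank#13 < tank#7 < tank#12 < tank#2 < tank#9 < tank#15 < tank#1 < tank#4 satisfies every listed relation, so no contradiction arises.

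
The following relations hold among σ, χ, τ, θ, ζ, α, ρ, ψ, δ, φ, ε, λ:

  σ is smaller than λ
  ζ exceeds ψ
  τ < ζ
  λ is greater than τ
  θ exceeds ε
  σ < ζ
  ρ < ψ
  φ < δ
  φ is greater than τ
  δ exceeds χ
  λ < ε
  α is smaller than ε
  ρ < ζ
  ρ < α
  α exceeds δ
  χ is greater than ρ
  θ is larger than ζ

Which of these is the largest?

ρ is not greatest since ρ < ψ; τ is not greatest since τ < φ; χ is not greatest since χ < δ; σ is not greatest since σ < ζ; φ is not greatest since φ < δ; δ is not greatest since δ < α; λ is not greatest since λ < ε; ψ is not greatest since ψ < ζ; α is not greatest since α < ε; ζ is not greatest since ζ < θ; ε is not greatest since ε < θ.
Only θ has nothing above it, so θ is the largest.

θ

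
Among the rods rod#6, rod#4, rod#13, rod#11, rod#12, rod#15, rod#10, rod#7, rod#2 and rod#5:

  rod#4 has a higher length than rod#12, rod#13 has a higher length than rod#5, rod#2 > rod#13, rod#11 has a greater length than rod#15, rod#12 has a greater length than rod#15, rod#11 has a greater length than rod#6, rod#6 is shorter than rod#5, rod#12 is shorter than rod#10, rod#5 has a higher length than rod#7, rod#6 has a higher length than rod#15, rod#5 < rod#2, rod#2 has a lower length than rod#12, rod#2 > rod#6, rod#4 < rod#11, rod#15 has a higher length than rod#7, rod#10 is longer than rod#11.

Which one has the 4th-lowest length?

Chaining the given pairs: rod#7 < rod#15 < rod#6 < rod#5 < rod#13 < rod#2 < rod#12 < rod#4 < rod#11 < rod#10.
Counting 4 from the smallest end gives rod#5.

rod#5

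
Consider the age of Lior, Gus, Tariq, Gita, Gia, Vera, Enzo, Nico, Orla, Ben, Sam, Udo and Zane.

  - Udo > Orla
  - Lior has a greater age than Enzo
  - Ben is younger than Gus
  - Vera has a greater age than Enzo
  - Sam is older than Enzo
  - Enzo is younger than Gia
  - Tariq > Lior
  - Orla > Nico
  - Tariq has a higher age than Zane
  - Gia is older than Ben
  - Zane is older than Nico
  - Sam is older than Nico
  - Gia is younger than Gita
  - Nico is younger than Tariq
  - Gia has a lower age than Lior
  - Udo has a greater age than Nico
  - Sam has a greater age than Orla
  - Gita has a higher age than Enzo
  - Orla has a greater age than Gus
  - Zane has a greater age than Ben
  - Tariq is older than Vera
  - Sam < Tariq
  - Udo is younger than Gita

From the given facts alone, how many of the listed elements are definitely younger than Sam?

From Sam the given relations immediately reach Nico, Enzo, Orla.
From those, Gus — 4 in total.
From those, Ben — 5 in total.
Nothing else is reachable below Sam; 5 in all.

5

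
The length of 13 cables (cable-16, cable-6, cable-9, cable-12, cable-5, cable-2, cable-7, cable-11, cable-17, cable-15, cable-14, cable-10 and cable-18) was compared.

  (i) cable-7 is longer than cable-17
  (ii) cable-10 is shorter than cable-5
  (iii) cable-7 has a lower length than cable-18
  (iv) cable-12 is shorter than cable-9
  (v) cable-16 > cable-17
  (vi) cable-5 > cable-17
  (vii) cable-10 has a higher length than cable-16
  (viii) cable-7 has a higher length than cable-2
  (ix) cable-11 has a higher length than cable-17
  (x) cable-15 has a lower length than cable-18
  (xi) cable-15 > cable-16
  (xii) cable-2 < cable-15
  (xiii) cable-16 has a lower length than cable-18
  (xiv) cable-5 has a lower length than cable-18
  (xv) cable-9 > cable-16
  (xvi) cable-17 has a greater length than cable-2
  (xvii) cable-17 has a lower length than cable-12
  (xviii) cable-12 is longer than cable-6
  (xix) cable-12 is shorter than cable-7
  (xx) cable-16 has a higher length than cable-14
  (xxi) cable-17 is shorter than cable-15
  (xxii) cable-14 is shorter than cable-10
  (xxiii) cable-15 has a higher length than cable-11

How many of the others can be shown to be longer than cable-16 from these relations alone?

5

The elements the relations force above cable-16 are cable-10, cable-15, cable-5, cable-9, cable-18 — no chain reaches any other.
That is 5.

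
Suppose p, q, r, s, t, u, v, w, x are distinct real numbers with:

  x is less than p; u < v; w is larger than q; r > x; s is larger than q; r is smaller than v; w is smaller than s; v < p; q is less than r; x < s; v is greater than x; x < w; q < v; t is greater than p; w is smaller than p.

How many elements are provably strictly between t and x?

Chaining upward from x reaches: r, w, s, v, p.
Chaining downward from t reaches: q, r, w, u, v, p.
Strictly between x and t are those in both lists: r, w, v, p — 4 elements.

4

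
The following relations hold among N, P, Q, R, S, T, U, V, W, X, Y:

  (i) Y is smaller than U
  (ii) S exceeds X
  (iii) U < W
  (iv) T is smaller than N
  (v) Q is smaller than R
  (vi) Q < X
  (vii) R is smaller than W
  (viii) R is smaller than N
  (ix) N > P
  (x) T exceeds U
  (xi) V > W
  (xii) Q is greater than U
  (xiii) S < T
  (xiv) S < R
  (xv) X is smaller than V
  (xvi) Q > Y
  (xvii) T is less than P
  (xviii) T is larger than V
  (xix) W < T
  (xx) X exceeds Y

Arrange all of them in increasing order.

Y < U < Q < X < S < R < W < V < T < P < N

Nothing is placed below Y, so it is least; from there Y < U; U < Q; Q < X; X < S; S < R; R < W; W < V; V < T; T < P; P < N, each given directly.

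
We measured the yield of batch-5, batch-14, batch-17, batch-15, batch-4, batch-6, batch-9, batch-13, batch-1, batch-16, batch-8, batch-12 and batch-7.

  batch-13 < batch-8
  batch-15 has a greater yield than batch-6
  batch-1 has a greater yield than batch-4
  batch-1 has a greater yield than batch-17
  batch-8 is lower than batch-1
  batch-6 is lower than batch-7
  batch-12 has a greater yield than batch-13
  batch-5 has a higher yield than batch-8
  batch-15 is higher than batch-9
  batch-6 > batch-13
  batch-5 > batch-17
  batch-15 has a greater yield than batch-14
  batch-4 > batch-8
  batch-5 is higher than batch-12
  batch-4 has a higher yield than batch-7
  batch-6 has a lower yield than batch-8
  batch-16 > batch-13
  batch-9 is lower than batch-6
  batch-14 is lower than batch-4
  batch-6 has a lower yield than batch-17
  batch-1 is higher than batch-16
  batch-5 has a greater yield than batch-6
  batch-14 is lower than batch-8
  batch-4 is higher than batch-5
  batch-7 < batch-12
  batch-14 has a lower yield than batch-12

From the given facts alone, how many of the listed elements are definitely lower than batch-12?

5

Directly below batch-12: batch-14, batch-13, batch-7.
One step further: batch-6 (4 so far).
One step further: batch-9 (5 so far).
No other element is forced below batch-12 by the given relations, so the count is 5.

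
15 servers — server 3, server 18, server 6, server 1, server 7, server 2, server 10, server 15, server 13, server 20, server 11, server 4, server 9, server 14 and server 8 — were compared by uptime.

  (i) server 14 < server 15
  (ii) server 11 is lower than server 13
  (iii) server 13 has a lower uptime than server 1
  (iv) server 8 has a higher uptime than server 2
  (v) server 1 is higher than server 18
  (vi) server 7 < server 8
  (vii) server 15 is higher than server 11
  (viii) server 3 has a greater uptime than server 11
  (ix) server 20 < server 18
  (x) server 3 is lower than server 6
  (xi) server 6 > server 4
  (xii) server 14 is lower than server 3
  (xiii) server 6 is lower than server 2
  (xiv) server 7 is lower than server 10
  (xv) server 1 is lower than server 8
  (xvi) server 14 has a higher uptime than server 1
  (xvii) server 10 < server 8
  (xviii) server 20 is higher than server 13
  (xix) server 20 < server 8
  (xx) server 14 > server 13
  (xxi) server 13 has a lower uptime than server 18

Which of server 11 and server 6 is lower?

The relevant relations are server 11 < server 13; server 13 < server 20; server 20 < server 18; server 18 < server 1; server 1 < server 14; server 14 < server 3; server 3 < server 6.
Together: server 11 < server 13 < server 20 < server 18 < server 1 < server 14 < server 3 < server 6.
So server 11 < server 6; server 11 is the lower of the two.

server 11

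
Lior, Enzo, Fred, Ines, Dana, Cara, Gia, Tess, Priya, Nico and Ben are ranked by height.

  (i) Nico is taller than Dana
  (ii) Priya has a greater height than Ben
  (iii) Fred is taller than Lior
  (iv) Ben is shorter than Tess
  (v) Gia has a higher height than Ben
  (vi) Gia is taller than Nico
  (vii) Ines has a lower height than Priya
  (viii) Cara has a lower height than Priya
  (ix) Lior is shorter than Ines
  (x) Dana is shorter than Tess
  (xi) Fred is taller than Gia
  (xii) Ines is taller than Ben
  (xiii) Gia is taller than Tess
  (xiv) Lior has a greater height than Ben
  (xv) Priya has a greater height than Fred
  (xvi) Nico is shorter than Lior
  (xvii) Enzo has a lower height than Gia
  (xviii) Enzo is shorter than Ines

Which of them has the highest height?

Priya

Cara is not greatest since Cara < Priya; Dana is not greatest since Dana < Nico; Enzo is not greatest since Enzo < Gia; Ben is not greatest since Ben < Gia; Nico is not greatest since Nico < Lior; Lior is not greatest since Lior < Fred; Tess is not greatest since Tess < Gia; Gia is not greatest since Gia < Fred; Fred is not greatest since Fred < Priya; Ines is not greatest since Ines < Priya.
Only Priya has nothing above it, so Priya is the highest height.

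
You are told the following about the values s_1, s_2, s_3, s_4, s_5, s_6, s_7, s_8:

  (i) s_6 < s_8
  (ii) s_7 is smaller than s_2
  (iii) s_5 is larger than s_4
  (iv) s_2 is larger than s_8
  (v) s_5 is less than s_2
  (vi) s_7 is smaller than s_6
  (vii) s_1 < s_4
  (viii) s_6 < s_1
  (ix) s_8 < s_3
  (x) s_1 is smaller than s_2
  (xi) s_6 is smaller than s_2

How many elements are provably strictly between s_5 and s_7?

3

The relations place s_7 below s_5. An element lies strictly between them when it is forced above s_7 and also forced below s_5.
Above s_7: {s_6, s_1, s_4, s_8, s_3, s_2}. Below s_5: {s_6, s_1, s_4}.
Intersection: {s_6, s_1, s_4} — 3.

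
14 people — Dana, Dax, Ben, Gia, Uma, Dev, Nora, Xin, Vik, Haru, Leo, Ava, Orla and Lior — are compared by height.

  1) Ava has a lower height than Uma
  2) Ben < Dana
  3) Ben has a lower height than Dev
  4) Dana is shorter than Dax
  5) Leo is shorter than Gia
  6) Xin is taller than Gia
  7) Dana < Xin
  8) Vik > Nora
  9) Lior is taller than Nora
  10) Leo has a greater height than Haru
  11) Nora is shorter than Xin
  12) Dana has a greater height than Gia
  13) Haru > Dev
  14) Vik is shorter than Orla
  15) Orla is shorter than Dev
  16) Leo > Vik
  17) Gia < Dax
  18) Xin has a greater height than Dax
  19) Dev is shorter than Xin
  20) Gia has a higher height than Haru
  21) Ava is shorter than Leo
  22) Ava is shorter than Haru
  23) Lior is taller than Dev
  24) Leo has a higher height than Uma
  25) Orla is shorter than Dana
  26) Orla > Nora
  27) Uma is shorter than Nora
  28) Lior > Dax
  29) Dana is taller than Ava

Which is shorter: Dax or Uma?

Uma

Uma < Nora and Nora < Vik give Uma < Vik.
Then Vik < Orla extends the chain to Orla.
With Orla < Dev: Uma < Nora < Vik < Orla < Dev.
With Dev < Haru: Uma < Nora < Vik < Orla < Dev < Haru.
Then Haru < Leo extends the chain to Leo.
Then Leo < Gia extends the chain to Gia.
With Gia < Dana: Uma < Nora < Vik < Orla < Dev < Haru < Leo < Gia < Dana.
With Dana < Dax: Uma < Nora < Vik < Orla < Dev < Haru < Leo < Gia < Dana < Dax.
So Uma < Dax; Uma is the shorter of the two.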